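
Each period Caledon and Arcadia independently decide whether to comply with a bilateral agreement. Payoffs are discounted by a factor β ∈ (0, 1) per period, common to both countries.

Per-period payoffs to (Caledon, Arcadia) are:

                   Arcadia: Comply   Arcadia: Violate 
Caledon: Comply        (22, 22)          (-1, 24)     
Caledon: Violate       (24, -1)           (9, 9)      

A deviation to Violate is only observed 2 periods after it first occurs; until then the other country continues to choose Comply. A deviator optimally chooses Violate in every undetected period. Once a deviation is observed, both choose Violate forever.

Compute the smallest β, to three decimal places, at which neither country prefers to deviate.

0.365

A deviator earns 24 for 2 periods, then 9 forever; cooperating earns 22 forever. Multiplying the IC by (1−β):
22 ≥ 24(1−β^2) + 9β^2, so 15·β^2 ≥ 2 and β^2 ≥ 2/15.
β ≥ (2/15)^(1/2) ≈ 0.365.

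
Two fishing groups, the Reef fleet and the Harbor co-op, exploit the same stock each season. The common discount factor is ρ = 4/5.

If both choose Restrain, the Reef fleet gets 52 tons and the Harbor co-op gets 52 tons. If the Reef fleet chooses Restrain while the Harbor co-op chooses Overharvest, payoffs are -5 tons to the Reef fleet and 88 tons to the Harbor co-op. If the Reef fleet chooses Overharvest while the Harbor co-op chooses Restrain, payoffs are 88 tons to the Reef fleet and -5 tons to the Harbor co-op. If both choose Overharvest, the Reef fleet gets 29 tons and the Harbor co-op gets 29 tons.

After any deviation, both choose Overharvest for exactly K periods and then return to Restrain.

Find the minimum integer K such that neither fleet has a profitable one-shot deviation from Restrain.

No profitable deviation requires (52−29)(ρ+…+ρ^K) ≥ 88−52, i.e. ρ+…+ρ^K ≥ 36/23 ≈ 1.5652.
With ρ = 4/5, the partial sums are K=1: 0.8000, K=2: 1.4400, K=3: 1.9520.
K = 3 is the first length at which the sum reaches 1.5652.

3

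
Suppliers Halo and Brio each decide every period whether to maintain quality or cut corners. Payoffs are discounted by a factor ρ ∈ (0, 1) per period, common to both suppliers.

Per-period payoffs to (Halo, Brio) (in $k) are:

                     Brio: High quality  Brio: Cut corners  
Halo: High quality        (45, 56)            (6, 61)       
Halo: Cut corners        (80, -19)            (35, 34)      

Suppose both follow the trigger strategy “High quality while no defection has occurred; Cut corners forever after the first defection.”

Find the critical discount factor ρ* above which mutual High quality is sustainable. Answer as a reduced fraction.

Halo: cooperation gives 45 each period; deviation gives 80 once then 35 forever.
  45/(1−ρ) ≥ 80 + 35ρ/(1−ρ) ⇒ ρ ≥ 35/45 = 7/9.
Brio: cooperation gives 56 each period; deviation gives 61 once then 34 forever.
  ρ ≥ 5/27.
Both must hold, so the binding constraint is Halo's: ρ ≥ 7/9.

7/9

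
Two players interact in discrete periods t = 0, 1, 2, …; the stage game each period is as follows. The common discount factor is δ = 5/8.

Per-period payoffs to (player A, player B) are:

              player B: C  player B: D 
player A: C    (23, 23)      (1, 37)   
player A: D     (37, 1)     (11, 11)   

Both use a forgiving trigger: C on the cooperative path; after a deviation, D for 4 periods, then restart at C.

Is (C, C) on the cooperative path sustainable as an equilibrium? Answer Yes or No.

Comparing payoff streams over the 5 periods until play realigns: cooperate → 23(1+δ+…+δ^4); deviate → 37 + 11(δ+…+δ^4).
Cooperation is sustained iff (23−11)(δ+…+δ^4) ≥ 37−23.
δ+…+δ^4 = 5/8·(1−(5/8)^4)/(1−5/8) = 1.4124, and (37−23)/(23−11) = 1.1667.
1.4124 ≥ 1.1667, so cooperation is sustainable.

Yes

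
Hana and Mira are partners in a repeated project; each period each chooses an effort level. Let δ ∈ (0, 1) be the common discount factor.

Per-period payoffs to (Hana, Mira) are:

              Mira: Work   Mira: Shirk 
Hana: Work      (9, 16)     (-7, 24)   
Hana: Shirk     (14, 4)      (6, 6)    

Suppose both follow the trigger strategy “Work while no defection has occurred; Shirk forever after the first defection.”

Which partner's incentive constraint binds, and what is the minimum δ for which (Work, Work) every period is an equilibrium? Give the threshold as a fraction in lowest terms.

Hana; δ ≥ 5/8

Hana: cooperation gives 9 each period; deviation gives 14 once then 6 forever.
  9/(1−δ) ≥ 14 + 6δ/(1−δ) ⇒ δ ≥ 5/8.
Mira: cooperation gives 16 each period; deviation gives 24 once then 6 forever.
  δ ≥ 8/18 = 4/9.
Both must hold, so the binding constraint is Hana's: δ ≥ 5/8.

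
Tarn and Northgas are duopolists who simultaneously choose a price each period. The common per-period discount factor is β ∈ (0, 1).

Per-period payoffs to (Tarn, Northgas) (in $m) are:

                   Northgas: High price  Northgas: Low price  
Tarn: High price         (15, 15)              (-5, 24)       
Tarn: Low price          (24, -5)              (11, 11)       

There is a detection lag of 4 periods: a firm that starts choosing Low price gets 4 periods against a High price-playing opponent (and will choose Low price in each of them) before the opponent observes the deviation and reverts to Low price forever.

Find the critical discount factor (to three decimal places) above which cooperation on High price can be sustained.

Deviating for the 4 undetected periods gains 24−15 = 9 per period over cooperation, then loses 15−11 = 4 per period forever once punishment starts.
Gain: 9(1 + β + … + β^3); loss: 4·β^4/(1−β).
No profitable deviation ⇔ 9(1−β^4) ≤ 4·β^4, i.e. β^4 ≥ 9/(9+4) = 9/13.
Hence β ≥ (9/13)^(1/4) ≈ 0.912.

0.912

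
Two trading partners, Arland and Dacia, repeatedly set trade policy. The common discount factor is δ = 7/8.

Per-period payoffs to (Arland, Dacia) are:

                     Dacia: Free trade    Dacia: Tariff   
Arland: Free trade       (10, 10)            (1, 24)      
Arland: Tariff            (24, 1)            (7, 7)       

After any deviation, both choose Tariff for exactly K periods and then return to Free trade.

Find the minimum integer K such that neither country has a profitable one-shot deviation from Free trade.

9

No profitable deviation requires (10−7)(δ+…+δ^K) ≥ 24−10, i.e. δ+…+δ^K ≥ 14/3 ≈ 4.6667.
With δ = 7/8, the partial sums are K=1: 0.8750, K=2: 1.6406, …, K=7: 4.2511, K=8: 4.5947, K=9: 4.8954.
K = 9 is the first length at which the sum reaches 4.6667.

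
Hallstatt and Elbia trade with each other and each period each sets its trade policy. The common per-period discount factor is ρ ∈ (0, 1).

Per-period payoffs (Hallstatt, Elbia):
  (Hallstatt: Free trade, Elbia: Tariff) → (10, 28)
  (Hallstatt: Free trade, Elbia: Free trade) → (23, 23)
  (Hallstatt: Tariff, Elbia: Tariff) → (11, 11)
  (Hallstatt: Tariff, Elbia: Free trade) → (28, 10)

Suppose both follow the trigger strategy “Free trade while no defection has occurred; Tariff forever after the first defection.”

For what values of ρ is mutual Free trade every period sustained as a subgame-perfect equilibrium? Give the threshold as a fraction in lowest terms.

One-period gain from deviating is 28 − 23 = 5. The loss is 23 − 11 = 12 in every subsequent period, with present value 12·ρ/(1−ρ).
Deviation is unprofitable when 12·ρ/(1−ρ) ≥ 5, i.e. ρ/(1−ρ) ≥ 5/12.
Equivalently ρ ≥ 5/(5+12) = 5/17.

5/17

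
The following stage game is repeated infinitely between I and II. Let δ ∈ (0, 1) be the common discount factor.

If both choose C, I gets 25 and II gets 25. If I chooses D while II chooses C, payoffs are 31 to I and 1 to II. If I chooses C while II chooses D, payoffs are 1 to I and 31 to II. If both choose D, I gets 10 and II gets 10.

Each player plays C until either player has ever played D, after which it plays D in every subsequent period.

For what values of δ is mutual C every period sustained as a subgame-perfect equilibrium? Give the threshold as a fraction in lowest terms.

Cooperation forever yields 25 each period: 25/(1−δ).
Deviating yields 31 once, then 10 forever: 31 + 10δ/(1−δ).
No profitable deviation requires 25/(1−δ) ≥ 31 + 10δ/(1−δ).
Multiplying by (1−δ): 25 ≥ 31(1−δ) + 10δ = 31 − 21δ.
So 21δ ≥ 6, i.e. δ ≥ 6/21 = 2/7.

2/7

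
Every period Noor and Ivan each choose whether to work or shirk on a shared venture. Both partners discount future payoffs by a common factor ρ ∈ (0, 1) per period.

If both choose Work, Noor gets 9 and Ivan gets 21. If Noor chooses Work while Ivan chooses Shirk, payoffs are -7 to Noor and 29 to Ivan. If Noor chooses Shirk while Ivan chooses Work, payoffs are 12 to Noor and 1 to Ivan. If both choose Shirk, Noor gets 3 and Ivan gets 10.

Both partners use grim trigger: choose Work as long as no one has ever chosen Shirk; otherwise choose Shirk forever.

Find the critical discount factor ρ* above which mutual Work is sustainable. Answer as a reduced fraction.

Noor: cooperation gives 9 each period; deviation gives 12 once then 3 forever.
  9/(1−ρ) ≥ 12 + 3ρ/(1−ρ) ⇒ ρ ≥ 3/9 = 1/3.
Ivan: cooperation gives 21 each period; deviation gives 29 once then 10 forever.
  ρ ≥ 8/19.
Both must hold, so the binding constraint is Ivan's: ρ ≥ 8/19.

8/19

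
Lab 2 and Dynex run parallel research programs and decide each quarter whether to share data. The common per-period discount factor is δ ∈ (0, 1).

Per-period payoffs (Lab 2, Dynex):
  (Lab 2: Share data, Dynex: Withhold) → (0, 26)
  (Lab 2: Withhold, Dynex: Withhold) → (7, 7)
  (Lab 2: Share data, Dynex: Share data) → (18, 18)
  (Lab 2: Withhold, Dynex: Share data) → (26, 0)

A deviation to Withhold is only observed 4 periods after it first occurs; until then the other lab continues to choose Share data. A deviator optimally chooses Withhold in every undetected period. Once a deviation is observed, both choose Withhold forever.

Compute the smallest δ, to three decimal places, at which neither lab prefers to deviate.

Deviating for the 4 undetected periods gains 26−18 = 8 per period over cooperation, then loses 18−7 = 11 per period forever once punishment starts.
Gain: 8(1 + δ + … + δ^3); loss: 11·δ^4/(1−δ).
No profitable deviation ⇔ 8(1−δ^4) ≤ 11·δ^4, i.e. δ^4 ≥ 8/(8+11) = 8/19.
Hence δ ≥ (8/19)^(1/4) ≈ 0.806.

0.806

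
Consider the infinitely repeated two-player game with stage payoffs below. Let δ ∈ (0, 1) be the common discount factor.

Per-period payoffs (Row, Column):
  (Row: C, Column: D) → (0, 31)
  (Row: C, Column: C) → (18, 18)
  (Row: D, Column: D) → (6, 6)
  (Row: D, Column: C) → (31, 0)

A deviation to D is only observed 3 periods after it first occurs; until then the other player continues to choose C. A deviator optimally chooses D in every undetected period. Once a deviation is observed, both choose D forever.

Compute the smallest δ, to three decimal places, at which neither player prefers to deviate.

0.804

The best deviation is to choose D for all 3 undetected periods, earning 31 each, then 6 forever once detected.
Deviation value: 31(1−δ^3)/(1−δ) + 6δ^3/(1−δ); cooperation value: 18/(1−δ).
IC: 18 ≥ 31(1−δ^3) + 6δ^3 = 31 − 25δ^3.
So δ^3 ≥ 13/25, giving δ ≥ (13/25)^(1/3) ≈ 0.804.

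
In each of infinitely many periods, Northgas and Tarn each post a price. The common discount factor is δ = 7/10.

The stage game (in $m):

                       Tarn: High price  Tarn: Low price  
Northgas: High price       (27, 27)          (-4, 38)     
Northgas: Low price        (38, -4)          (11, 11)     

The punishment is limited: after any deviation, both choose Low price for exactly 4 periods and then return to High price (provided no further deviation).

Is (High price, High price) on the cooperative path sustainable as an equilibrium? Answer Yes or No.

A one-shot deviation gives 38 now, then 11 for 4 periods, then back to 27.
Gain from deviating: (38−27) today; loss: (27−11) in each of the next 4 periods.
No-deviation condition: (27−11)(δ+…+δ^4) ≥ 38−27, i.e. δ+…+δ^4 ≥ 11/16.
At δ = 7/10: δ+…+δ^4 = 1.7731 ≥ 0.6875.
So cooperation is sustainable.

Yes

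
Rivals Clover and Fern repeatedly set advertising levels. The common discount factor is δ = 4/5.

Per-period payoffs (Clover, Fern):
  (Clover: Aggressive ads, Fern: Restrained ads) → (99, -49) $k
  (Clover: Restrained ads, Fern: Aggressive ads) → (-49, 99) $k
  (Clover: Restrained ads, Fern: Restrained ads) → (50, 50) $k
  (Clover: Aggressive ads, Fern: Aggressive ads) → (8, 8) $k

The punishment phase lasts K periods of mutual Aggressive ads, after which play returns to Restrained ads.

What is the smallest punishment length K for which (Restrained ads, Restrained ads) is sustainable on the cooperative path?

2

Need Σ_{k=1}^{K} δ^k ≥ (99−50)/(50−8) = 1.1667 at δ = 4/5.
At K = 1 the sum is 0.8000 < 1.1667; at K = 2 it is 1.4400 ≥ 1.1667.
So the minimum punishment length is K = 2.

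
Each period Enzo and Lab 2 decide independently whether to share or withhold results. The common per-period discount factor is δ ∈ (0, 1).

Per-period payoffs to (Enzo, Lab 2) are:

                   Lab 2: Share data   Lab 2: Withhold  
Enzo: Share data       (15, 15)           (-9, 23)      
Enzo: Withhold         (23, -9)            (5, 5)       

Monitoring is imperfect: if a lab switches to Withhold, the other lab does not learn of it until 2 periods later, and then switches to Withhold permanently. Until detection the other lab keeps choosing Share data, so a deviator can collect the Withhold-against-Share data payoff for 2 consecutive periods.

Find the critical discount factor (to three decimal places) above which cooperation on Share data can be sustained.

0.667

A deviator earns 23 for 2 periods, then 5 forever; cooperating earns 15 forever. Multiplying the IC by (1−δ):
15 ≥ 23(1−δ^2) + 5δ^2, so 18·δ^2 ≥ 8 and δ^2 ≥ 4/9.
δ ≥ (4/9)^(1/2) ≈ 0.667.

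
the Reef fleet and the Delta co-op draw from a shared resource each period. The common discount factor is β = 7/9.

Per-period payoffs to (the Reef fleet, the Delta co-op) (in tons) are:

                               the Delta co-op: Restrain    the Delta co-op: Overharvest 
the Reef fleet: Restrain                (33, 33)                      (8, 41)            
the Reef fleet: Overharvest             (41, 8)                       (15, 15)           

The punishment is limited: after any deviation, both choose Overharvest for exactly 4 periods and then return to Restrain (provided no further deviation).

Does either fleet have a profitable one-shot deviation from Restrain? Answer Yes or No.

No

IC: β+…+β^4 ≥ (41−33)/(33−15) = 4/9.
At β = 7/9: partial sum = 2.2192 ≥ 0.4444. Cooperation sustainable.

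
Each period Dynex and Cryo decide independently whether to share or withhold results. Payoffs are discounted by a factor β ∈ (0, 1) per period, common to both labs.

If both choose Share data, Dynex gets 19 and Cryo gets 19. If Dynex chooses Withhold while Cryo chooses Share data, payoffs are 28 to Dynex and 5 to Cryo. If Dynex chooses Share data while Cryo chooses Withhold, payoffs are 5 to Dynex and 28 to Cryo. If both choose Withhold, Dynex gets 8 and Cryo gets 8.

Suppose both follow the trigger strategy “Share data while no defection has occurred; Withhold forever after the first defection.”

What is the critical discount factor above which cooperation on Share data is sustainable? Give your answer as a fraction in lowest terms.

One-period gain from deviating is 28 − 19 = 9. The loss is 19 − 8 = 11 in every subsequent period, with present value 11·β/(1−β).
Deviation is unprofitable when 11·β/(1−β) ≥ 9, i.e. β/(1−β) ≥ 9/11.
Equivalently β ≥ 9/(9+11) = 9/20.

9/20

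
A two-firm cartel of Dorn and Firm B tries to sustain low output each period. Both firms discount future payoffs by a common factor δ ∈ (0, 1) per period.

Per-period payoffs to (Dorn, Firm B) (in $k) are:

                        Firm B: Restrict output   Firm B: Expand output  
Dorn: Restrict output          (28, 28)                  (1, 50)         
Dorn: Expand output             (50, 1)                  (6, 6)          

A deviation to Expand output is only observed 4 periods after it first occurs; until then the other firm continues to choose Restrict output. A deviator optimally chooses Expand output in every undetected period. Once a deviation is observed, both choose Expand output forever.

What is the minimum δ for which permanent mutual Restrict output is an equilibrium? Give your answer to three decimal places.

The best deviation is to choose Expand output for all 4 undetected periods, earning 50 each, then 6 forever once detected.
Deviation value: 50(1−δ^4)/(1−δ) + 6δ^4/(1−δ); cooperation value: 28/(1−δ).
IC: 28 ≥ 50(1−δ^4) + 6δ^4 = 50 − 44δ^4.
So δ^4 ≥ 22/44 = 1/2, giving δ ≥ (1/2)^(1/4) ≈ 0.841.

0.841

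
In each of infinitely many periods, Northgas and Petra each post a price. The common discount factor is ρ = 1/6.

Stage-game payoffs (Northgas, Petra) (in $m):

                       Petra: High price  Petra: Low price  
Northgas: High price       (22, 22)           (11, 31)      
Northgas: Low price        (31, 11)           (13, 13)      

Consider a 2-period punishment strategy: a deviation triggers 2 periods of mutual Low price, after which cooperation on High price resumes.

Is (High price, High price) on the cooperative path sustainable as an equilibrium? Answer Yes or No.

No

Comparing payoff streams over the 3 periods until play realigns: cooperate → 22(1+ρ+…+ρ^2); deviate → 31 + 13(ρ+…+ρ^2).
Cooperation is sustained iff (22−13)(ρ+…+ρ^2) ≥ 31−22.
ρ+…+ρ^2 = 1/6·(1−(1/6)^2)/(1−1/6) = 0.1944, and (31−22)/(22−13) = 1.0000.
0.1944 < 1.0000, so cooperation is not sustainable.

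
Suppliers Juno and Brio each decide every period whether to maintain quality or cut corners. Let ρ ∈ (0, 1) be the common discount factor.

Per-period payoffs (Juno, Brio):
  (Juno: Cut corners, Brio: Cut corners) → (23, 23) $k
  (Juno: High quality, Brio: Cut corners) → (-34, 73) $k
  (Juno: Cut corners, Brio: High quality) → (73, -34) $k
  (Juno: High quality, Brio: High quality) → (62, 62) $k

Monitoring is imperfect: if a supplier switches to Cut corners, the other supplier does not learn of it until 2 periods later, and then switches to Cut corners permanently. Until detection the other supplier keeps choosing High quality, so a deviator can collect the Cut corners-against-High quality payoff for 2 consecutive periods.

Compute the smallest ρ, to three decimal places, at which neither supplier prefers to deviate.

0.469

The best deviation is to choose Cut corners for all 2 undetected periods, earning 73 each, then 23 forever once detected.
Deviation value: 73(1−ρ^2)/(1−ρ) + 23ρ^2/(1−ρ); cooperation value: 62/(1−ρ).
IC: 62 ≥ 73(1−ρ^2) + 23ρ^2 = 73 − 50ρ^2.
So ρ^2 ≥ 11/50, giving ρ ≥ (11/50)^(1/2) ≈ 0.469.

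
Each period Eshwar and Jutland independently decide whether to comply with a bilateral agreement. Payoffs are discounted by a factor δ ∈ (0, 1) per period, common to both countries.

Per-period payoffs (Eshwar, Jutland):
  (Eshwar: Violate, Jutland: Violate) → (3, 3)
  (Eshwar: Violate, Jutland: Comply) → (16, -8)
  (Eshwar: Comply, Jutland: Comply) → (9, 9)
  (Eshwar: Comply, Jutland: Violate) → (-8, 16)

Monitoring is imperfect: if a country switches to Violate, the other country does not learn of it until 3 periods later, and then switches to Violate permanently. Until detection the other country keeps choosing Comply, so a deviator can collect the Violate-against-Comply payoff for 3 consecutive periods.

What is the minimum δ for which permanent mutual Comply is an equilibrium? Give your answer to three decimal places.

0.814

Deviating for the 3 undetected periods gains 16−9 = 7 per period over cooperation, then loses 9−3 = 6 per period forever once punishment starts.
Gain: 7(1 + δ + … + δ^2); loss: 6·δ^3/(1−δ).
No profitable deviation ⇔ 7(1−δ^3) ≤ 6·δ^3, i.e. δ^3 ≥ 7/(7+6) = 7/13.
Hence δ ≥ (7/13)^(1/3) ≈ 0.814.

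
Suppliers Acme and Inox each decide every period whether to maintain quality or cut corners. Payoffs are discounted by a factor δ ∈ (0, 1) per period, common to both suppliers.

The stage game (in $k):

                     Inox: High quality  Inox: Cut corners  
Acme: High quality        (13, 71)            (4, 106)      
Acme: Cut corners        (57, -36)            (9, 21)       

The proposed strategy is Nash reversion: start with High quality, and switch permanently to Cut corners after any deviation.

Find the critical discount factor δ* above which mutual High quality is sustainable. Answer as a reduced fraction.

For Acme: deviation gain 57−13 = 44, per-period punishment loss 13−9 = 4. IC gives δ ≥ 44/48 = 11/12.
For Inox: gain 35, loss 50 per period, so δ ≥ 35/85 = 7/17.
The tighter constraint is Acme's, so cooperation needs δ ≥ 11/12.

11/12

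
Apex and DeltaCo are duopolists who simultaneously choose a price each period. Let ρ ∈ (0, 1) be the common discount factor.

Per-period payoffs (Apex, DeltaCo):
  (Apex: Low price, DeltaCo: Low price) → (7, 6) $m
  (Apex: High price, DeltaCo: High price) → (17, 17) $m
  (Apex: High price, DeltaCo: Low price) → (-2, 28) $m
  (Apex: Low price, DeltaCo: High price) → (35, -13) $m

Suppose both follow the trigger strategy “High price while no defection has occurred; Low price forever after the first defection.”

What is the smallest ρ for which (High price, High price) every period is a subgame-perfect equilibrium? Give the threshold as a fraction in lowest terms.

9/14

For Apex: deviation gain 35−17 = 18, per-period punishment loss 17−7 = 10. IC gives ρ ≥ 18/28 = 9/14.
For DeltaCo: gain 11, loss 11 per period, so ρ ≥ 11/22 = 1/2.
The tighter constraint is Apex's, so cooperation needs ρ ≥ 9/14.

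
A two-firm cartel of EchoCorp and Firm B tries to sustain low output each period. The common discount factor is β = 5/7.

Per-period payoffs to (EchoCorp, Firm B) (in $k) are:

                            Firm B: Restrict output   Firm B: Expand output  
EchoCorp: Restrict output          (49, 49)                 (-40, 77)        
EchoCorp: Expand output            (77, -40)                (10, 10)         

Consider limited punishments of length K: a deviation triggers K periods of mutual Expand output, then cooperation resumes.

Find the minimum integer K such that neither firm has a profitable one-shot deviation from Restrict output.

2

IC: β(1−β^K)/(1−β) ≥ (77−49)/(49−10) = 28/39.
With β = 5/7: need 1 − β^K ≥ 28/39·(1−5/7)/(5/7), i.e. β^K ≤ 0.7128.
Since (5/7)^1 = 0.7143 and (5/7)^2 = 0.5102, the smallest such K is 2.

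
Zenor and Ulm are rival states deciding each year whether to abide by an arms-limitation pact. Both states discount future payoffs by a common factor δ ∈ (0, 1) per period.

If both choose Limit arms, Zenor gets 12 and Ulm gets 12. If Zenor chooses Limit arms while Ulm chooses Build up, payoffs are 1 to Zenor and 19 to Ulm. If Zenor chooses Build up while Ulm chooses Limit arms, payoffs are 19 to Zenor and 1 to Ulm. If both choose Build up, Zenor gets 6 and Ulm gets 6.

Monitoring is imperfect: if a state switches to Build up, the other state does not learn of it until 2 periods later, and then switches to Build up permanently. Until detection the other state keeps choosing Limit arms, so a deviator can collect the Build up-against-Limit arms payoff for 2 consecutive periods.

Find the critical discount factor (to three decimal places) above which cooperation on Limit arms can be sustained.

The best deviation is to choose Build up for all 2 undetected periods, earning 19 each, then 6 forever once detected.
Deviation value: 19(1−δ^2)/(1−δ) + 6δ^2/(1−δ); cooperation value: 12/(1−δ).
IC: 12 ≥ 19(1−δ^2) + 6δ^2 = 19 − 13δ^2.
So δ^2 ≥ 7/13, giving δ ≥ (7/13)^(1/2) ≈ 0.734.

0.734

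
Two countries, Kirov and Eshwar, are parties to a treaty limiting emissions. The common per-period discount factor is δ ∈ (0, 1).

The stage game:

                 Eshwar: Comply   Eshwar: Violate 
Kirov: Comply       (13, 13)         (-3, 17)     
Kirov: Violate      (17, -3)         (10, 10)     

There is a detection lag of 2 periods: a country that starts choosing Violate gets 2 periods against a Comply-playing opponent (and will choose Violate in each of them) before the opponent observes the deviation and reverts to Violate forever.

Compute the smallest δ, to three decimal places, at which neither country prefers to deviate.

0.756

A deviator earns 17 for 2 periods, then 10 forever; cooperating earns 13 forever. Multiplying the IC by (1−δ):
13 ≥ 17(1−δ^2) + 10δ^2, so 7·δ^2 ≥ 4 and δ^2 ≥ 4/7.
δ ≥ (4/7)^(1/2) ≈ 0.756.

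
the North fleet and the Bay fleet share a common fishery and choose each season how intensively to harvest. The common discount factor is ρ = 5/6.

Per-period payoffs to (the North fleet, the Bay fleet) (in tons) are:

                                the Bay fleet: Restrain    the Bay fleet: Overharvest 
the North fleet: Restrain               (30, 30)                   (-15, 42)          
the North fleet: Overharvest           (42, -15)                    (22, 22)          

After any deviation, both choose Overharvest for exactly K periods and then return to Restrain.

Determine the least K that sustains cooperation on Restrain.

Need Σ_{k=1}^{K} ρ^k ≥ (42−30)/(30−22) = 1.5000 at ρ = 5/6.
At K = 1 the sum is 0.8333 < 1.5000; at K = 2 it is 1.5278 ≥ 1.5000.
So the minimum punishment length is K = 2.

2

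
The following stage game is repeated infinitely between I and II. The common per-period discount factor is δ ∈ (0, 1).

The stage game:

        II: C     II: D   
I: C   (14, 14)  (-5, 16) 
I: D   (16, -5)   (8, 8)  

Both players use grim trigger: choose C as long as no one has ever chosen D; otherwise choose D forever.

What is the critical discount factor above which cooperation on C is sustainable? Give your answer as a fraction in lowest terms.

14/(1−δ) ≥ 16 + 8δ/(1−δ)
14 ≥ 16 − 8δ
δ ≥ 2/8 = 1/4.

1/4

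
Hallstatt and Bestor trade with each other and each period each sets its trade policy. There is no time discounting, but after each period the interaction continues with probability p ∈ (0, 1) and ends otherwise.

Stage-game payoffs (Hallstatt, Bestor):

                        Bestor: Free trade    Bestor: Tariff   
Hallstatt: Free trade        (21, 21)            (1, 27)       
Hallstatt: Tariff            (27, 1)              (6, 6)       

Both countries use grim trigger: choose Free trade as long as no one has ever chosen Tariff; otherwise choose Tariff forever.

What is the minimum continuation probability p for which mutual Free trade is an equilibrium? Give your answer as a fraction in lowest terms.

With no time discounting, the continuation probability p plays the role of the discount factor.
Grim-trigger IC: 21/(1−p) ≥ 27 + 6p/(1−p) ⇒ p ≥ (27−21)/(27−6) = 2/7.

2/7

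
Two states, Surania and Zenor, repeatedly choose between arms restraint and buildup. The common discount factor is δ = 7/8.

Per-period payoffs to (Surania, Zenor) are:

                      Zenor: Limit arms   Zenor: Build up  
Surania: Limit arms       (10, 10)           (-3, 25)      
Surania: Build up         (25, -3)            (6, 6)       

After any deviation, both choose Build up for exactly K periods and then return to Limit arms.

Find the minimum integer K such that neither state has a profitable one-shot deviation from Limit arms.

6

IC: δ(1−δ^K)/(1−δ) ≥ (25−10)/(10−6) = 15/4.
With δ = 7/8: need 1 − δ^K ≥ 15/4·(1−7/8)/(7/8), i.e. δ^K ≤ 0.4643.
Since (7/8)^5 = 0.5129 and (7/8)^6 = 0.4488, the smallest such K is 6.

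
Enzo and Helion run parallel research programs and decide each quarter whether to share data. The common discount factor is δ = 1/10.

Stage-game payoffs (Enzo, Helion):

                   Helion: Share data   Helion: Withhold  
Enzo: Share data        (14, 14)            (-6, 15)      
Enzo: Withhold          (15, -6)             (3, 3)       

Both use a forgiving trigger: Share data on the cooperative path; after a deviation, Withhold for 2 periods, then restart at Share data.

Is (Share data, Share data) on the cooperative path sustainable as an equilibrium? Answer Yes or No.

IC: δ+…+δ^2 ≥ (15−14)/(14−3) = 1/11.
At δ = 1/10: partial sum = 0.1100 ≥ 0.0909. Cooperation sustainable.

Yes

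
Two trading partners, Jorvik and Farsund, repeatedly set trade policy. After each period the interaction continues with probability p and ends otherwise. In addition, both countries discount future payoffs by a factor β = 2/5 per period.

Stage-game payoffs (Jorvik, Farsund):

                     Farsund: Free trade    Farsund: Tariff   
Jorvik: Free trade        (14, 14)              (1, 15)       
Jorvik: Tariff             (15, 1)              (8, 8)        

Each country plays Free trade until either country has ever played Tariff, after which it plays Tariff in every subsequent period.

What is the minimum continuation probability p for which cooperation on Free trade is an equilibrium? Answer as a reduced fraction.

5/14

With continuation probability p and discount β, the effective per-period discount factor is βp.
Grim-trigger IC: βp ≥ (15−14)/(15−8) = 1/7.
So p ≥ (1/7)/(2/5) = 5/14.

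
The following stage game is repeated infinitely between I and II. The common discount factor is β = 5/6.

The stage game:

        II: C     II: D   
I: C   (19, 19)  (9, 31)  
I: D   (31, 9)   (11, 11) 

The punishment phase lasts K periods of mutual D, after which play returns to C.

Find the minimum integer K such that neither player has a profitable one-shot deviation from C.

2

No profitable deviation requires (19−11)(β+…+β^K) ≥ 31−19, i.e. β+…+β^K ≥ 3/2 ≈ 1.5000.
With β = 5/6, the partial sums are K=1: 0.8333, K=2: 1.5278.
K = 2 is the first length at which the sum reaches 1.5000.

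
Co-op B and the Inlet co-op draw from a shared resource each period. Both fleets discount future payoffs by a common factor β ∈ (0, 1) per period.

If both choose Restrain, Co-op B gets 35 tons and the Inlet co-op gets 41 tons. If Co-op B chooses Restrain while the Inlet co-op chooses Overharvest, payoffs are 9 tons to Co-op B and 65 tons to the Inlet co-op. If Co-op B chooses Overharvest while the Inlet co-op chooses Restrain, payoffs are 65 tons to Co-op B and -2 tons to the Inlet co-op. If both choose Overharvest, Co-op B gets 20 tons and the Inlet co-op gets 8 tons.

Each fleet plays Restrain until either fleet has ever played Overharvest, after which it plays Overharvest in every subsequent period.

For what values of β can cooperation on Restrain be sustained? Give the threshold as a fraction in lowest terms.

2/3

Co-op B's threshold: (65−35)/(65−20) = 2/3.
the Inlet co-op's threshold: (65−41)/(65−8) = 8/19.
2/3 > 8/19, so Co-op B binds and β* = 2/3.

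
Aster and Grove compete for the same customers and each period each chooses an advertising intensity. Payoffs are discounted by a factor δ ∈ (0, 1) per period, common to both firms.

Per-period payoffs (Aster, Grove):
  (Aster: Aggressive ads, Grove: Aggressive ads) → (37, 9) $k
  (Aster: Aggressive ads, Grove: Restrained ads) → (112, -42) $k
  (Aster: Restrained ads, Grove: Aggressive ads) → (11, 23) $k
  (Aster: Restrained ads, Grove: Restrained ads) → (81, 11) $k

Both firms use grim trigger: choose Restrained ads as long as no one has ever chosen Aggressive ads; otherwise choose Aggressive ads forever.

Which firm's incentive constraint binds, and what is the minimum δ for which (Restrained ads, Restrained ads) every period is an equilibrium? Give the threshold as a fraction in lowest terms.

For Aster: deviation gain 112−81 = 31, per-period punishment loss 81−37 = 44. IC gives δ ≥ 31/75.
For Grove: gain 12, loss 2 per period, so δ ≥ 12/14 = 6/7.
The tighter constraint is Grove's, so cooperation needs δ ≥ 6/7.

Grove; δ ≥ 6/7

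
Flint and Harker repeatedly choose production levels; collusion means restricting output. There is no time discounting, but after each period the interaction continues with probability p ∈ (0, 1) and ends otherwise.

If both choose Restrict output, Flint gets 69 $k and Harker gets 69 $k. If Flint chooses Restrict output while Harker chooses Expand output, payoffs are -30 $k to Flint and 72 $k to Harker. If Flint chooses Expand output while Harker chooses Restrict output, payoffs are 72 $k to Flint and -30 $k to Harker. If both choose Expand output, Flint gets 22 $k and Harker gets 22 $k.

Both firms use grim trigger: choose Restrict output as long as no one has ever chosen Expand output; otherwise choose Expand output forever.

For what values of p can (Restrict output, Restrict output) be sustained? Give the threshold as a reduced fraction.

3/50

With no time discounting, the continuation probability p plays the role of the discount factor.
Grim-trigger IC: 69/(1−p) ≥ 72 + 22p/(1−p) ⇒ p ≥ (72−69)/(72−22) = 3/50.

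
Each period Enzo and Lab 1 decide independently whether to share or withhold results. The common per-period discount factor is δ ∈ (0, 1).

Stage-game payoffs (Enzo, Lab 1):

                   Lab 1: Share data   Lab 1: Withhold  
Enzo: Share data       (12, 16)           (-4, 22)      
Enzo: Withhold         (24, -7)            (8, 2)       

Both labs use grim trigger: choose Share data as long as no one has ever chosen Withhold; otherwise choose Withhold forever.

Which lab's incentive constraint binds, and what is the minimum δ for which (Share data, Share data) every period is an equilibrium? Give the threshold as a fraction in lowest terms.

Enzo; δ ≥ 3/4

Enzo: cooperation gives 12 each period; deviation gives 24 once then 8 forever.
  12/(1−δ) ≥ 24 + 8δ/(1−δ) ⇒ δ ≥ 12/16 = 3/4.
Lab 1: cooperation gives 16 each period; deviation gives 22 once then 2 forever.
  δ ≥ 6/20 = 3/10.
Both must hold, so the binding constraint is Enzo's: δ ≥ 3/4.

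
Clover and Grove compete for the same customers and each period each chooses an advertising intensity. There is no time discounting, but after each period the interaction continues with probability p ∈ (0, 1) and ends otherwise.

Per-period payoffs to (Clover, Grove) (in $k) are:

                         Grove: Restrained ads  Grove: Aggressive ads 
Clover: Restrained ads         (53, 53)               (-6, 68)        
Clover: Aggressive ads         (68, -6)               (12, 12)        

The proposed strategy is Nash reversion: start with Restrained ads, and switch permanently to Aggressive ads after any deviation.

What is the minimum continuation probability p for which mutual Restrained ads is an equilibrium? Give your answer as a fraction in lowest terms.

Expected cooperation value is 53 + p·53 + p²·53 + … = 53/(1−p); deviation gives 68 + p·12/(1−p).
53 ≥ 68(1−p) + 12p ⇒ 56p ≥ 15 ⇒ p ≥ 15/56.

15/56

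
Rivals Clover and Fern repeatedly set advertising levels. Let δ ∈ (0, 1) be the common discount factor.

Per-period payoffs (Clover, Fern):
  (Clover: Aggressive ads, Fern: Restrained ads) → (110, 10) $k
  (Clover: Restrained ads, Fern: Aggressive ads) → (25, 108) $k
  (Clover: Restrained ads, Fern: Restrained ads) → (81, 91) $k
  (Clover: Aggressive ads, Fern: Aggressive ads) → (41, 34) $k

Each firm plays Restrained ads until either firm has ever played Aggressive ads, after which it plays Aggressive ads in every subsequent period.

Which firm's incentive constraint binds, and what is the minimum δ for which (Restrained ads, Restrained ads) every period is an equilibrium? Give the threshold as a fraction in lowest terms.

Clover; δ ≥ 29/69

Clover's threshold: (110−81)/(110−41) = 29/69.
Fern's threshold: (108−91)/(108−34) = 17/74.
29/69 > 17/74, so Clover binds and δ* = 29/69.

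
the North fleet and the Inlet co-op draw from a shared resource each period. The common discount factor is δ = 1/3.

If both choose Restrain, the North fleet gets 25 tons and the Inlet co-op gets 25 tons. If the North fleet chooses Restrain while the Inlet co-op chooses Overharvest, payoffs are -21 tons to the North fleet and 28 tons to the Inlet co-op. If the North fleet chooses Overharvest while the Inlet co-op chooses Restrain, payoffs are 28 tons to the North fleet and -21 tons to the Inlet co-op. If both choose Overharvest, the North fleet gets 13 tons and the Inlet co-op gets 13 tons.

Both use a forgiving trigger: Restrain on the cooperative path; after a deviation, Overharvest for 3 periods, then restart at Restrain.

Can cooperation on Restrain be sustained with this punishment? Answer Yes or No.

IC: δ+…+δ^3 ≥ (28−25)/(25−13) = 1/4.
At δ = 1/3: partial sum = 0.4815 ≥ 0.2500. Cooperation sustainable.

Yes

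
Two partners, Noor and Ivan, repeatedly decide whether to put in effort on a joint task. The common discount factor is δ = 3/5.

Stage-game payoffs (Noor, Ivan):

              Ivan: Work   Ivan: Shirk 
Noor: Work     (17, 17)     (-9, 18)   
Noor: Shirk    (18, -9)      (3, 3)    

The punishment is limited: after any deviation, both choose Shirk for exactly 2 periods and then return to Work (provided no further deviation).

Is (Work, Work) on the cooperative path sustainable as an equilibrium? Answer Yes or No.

IC: δ+…+δ^2 ≥ (18−17)/(17−3) = 1/14.
At δ = 3/5: partial sum = 0.9600 ≥ 0.0714. Cooperation sustainable.

Yes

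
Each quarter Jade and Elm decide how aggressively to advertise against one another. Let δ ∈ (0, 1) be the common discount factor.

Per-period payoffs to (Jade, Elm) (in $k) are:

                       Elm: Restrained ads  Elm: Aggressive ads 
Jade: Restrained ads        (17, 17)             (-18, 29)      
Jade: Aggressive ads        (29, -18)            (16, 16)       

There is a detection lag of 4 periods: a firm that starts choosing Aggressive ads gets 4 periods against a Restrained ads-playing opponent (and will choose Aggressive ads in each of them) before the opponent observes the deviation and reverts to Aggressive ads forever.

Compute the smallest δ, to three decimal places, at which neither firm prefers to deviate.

Deviating for the 4 undetected periods gains 29−17 = 12 per period over cooperation, then loses 17−16 = 1 per period forever once punishment starts.
Gain: 12(1 + δ + … + δ^3); loss: 1·δ^4/(1−δ).
No profitable deviation ⇔ 12(1−δ^4) ≤ 1·δ^4, i.e. δ^4 ≥ 12/(12+1) = 12/13.
Hence δ ≥ (12/13)^(1/4) ≈ 0.980.

0.980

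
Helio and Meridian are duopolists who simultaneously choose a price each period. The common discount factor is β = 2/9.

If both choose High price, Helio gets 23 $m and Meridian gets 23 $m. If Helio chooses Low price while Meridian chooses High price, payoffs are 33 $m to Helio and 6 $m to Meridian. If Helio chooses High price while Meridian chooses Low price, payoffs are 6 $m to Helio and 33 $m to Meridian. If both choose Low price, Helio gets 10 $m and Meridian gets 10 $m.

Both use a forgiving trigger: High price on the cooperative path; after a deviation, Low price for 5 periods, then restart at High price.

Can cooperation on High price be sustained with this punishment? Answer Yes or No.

No

A one-shot deviation gives 33 now, then 10 for 5 periods, then back to 23.
Gain from deviating: (33−23) today; loss: (23−10) in each of the next 5 periods.
No-deviation condition: (23−10)(β+…+β^5) ≥ 33−23, i.e. β+…+β^5 ≥ 10/13.
At β = 2/9: β+…+β^5 = 0.2856 < 0.7692.
So cooperation is not sustainable.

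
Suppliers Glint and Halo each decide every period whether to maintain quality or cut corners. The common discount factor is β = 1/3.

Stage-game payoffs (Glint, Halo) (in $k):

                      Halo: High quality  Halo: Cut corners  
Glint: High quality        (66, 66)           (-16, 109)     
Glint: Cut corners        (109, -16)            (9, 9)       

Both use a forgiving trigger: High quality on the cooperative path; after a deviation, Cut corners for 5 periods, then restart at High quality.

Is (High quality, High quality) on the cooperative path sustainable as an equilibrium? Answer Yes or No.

No

IC: β+…+β^5 ≥ (109−66)/(66−9) = 43/57.
At β = 1/3: partial sum = 0.4979 < 0.7544. Cooperation not sustainable.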